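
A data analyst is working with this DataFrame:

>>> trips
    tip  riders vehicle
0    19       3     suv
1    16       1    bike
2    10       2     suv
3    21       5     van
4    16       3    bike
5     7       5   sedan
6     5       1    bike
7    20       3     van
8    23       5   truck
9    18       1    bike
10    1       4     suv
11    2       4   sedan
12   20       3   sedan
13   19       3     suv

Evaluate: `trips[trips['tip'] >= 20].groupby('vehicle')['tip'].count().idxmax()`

van

filter rows where tip >= 20:
    tip  riders vehicle
3    21       5     van
7    20       3     van
8    23       5   truck
12   20       3   sedan
group by vehicle, count of tip:
vehicle
sedan    1
truck    1
van      2
Name: tip, dtype: int64
Hence van.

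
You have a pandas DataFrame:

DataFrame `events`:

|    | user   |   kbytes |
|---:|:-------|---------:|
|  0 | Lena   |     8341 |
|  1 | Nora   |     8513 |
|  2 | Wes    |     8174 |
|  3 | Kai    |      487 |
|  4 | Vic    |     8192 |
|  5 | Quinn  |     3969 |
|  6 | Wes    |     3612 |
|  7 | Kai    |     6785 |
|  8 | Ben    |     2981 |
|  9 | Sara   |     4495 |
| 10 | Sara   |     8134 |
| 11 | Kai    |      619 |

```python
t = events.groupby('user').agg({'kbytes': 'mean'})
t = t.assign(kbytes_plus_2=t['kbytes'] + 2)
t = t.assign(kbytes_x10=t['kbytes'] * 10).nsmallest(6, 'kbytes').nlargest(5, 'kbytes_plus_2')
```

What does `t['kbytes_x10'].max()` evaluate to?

group by user, mean of kbytes:
            kbytes
user              
Ben    2981.000000
Kai    2630.333333
Lena   8341.000000
Nora   8513.000000
Quinn  3969.000000
Sara   6314.500000
Vic    8192.000000
Wes    5893.000000
add column kbytes_plus_2 = t['kbytes'] + 2:
            kbytes  kbytes_plus_2
user                             
Ben    2981.000000    2983.000000
Kai    2630.333333    2632.333333
Lena   8341.000000    8343.000000
Nora   8513.000000    8515.000000
Quinn  3969.000000    3971.000000
Sara   6314.500000    6316.500000
Vic    8192.000000    8194.000000
Wes    5893.000000    5895.000000
add column kbytes_x10 = t['kbytes'] * 10:
            kbytes  kbytes_plus_2    kbytes_x10
user                                           
Ben    2981.000000    2983.000000  29810.000000
Kai    2630.333333    2632.333333  26303.333333
Lena   8341.000000    8343.000000  83410.000000
Nora   8513.000000    8515.000000  85130.000000
Quinn  3969.000000    3971.000000  39690.000000
Sara   6314.500000    6316.500000  63145.000000
Vic    8192.000000    8194.000000  81920.000000
Wes    5893.000000    5895.000000  58930.000000
take 6 rows with smallest kbytes:
            kbytes  kbytes_plus_2    kbytes_x10
user                                           
Kai    2630.333333    2632.333333  26303.333333
Ben    2981.000000    2983.000000  29810.000000
Quinn  3969.000000    3971.000000  39690.000000
Wes    5893.000000    5895.000000  58930.000000
Sara   6314.500000    6316.500000  63145.000000
Vic    8192.000000    8194.000000  81920.000000
take 5 rows with largest kbytes_plus_2:
       kbytes  kbytes_plus_2  kbytes_x10
user                                    
Vic    8192.0         8194.0     81920.0
Sara   6314.5         6316.5     63145.0
Wes    5893.0         5895.0     58930.0
Quinn  3969.0         3971.0     39690.0
Ben    2981.0         2983.0     29810.0
The max of column 'kbytes_x10' is 81920.0.

81920.0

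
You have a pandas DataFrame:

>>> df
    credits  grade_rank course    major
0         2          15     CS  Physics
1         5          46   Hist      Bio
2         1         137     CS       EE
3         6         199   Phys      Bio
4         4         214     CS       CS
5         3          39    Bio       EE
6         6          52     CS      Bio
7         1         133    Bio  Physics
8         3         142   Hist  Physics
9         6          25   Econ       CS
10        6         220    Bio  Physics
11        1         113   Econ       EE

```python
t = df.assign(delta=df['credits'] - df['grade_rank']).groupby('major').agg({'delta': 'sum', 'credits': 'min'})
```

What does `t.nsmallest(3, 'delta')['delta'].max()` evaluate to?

-280

add column delta = df['credits'] - df['grade_rank']:
    credits  grade_rank course    major  delta
0         2          15     CS  Physics    -13
1         5          46   Hist      Bio    -41
2         1         137     CS       EE   -136
3         6         199   Phys      Bio   -193
4         4         214     CS       CS   -210
5         3          39    Bio       EE    -36
6         6          52     CS      Bio    -46
7         1         133    Bio  Physics   -132
8         3         142   Hist  Physics   -139
9         6          25   Econ       CS    -19
10        6         220    Bio  Physics   -214
11        1         113   Econ       EE   -112
group by major: sum(delta), min(credits):
         delta  credits
major                  
Bio       -280        5
CS        -229        4
EE        -284        1
Physics   -498        1
take 3 rows with smallest delta:
         delta  credits
major                  
Physics   -498        1
EE        -284        1
Bio       -280        5
So max() = -280.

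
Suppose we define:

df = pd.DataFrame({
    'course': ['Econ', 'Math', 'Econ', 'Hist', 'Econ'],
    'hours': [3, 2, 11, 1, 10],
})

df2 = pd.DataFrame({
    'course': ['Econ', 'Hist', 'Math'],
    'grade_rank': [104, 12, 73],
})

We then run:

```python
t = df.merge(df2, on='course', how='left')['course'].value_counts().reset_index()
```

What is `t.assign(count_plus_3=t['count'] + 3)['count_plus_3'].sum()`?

14

merge on 'course' (how='left') → 5 rows:
  course  hours  grade_rank
0   Econ      3         104
1   Math      2          73
2   Econ     11         104
3   Hist      1          12
4   Econ     10         104
value_counts of course:
course
Econ    3
Math    1
Hist    1
Name: count, dtype: int64
reset_index():
  course  count
0   Econ      3
1   Math      1
2   Hist      1
add column count_plus_3 = t['count'] + 3:
  course  count  count_plus_3
0   Econ      3             6
1   Math      1             4
2   Hist      1             4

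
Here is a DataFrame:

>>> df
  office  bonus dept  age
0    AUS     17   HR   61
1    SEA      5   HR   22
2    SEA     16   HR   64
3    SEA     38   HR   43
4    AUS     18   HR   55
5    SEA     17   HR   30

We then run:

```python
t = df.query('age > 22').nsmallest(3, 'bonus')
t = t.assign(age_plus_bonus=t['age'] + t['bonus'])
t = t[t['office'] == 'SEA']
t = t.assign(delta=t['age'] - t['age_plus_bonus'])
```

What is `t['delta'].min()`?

filter rows where age > 22:
  office  bonus dept  age
0    AUS     17   HR   61
2    SEA     16   HR   64
3    SEA     38   HR   43
4    AUS     18   HR   55
5    SEA     17   HR   30
take 3 rows with smallest bonus:
  office  bonus dept  age
2    SEA     16   HR   64
0    AUS     17   HR   61
5    SEA     17   HR   30
add column age_plus_bonus = t['age'] + t['bonus']:
  office  bonus dept  age  age_plus_bonus
2    SEA     16   HR   64              80
0    AUS     17   HR   61              78
5    SEA     17   HR   30              47
filter rows where office == 'SEA':
  office  bonus dept  age  age_plus_bonus
2    SEA     16   HR   64              80
5    SEA     17   HR   30              47
add column delta = t['age'] - t['age_plus_bonus']:
  office  bonus dept  age  age_plus_bonus  delta
2    SEA     16   HR   64              80    -16
5    SEA     17   HR   30              47    -17
Hence -17.

-17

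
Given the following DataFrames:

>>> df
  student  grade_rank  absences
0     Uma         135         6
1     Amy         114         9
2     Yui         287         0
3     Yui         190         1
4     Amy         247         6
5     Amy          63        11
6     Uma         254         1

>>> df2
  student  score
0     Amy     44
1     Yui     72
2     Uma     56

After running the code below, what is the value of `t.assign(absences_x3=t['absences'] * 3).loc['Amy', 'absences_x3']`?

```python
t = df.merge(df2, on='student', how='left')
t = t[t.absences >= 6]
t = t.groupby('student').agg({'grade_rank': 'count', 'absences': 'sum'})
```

78

merge on 'student' (how='left') → 7 rows:
  student  grade_rank  absences  score
0     Uma         135         6     56
1     Amy         114         9     44
2     Yui         287         0     72
3     Yui         190         1     72
4     Amy         247         6     44
5     Amy          63        11     44
6     Uma         254         1     56
filter rows where absences >= 6:
  student  grade_rank  absences  score
0     Uma         135         6     56
1     Amy         114         9     44
4     Amy         247         6     44
5     Amy          63        11     44
group by student: count(grade_rank), sum(absences):
         grade_rank  absences
student                      
Amy               3        26
Uma               1         6
add column absences_x3 = t['absences'] * 3:
         grade_rank  absences  absences_x3
student                                   
Amy               3        26           78
Uma               1         6           18
Hence 78.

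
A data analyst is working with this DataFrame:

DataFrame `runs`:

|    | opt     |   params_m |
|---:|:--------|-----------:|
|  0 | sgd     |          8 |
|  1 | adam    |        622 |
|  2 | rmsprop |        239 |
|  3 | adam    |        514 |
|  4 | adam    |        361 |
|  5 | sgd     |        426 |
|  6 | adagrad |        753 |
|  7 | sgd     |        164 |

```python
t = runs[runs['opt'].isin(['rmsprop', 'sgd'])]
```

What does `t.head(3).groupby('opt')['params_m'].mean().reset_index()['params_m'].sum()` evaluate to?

456.0

filter rows where opt in ['rmsprop', 'sgd']:
       opt  params_m
0      sgd         8
2  rmsprop       239
5      sgd       426
7      sgd       164
take first 3 rows:
       opt  params_m
0      sgd         8
2  rmsprop       239
5      sgd       426
group by opt, mean of params_m:
opt
rmsprop    239.0
sgd        217.0
Name: params_m, dtype: float64
reset_index():
       opt  params_m
0  rmsprop     239.0
1      sgd     217.0
Hence 456.0.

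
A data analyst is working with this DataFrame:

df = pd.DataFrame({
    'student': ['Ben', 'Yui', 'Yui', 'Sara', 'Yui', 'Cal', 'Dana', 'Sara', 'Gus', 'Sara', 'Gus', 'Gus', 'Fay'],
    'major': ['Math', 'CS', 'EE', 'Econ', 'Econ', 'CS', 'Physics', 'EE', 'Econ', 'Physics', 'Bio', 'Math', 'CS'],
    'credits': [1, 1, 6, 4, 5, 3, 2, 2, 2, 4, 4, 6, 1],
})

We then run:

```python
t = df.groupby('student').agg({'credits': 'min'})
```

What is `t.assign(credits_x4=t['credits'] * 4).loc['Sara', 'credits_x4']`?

8

group by student, min of credits:
         credits
student         
Ben            1
Cal            3
Dana           2
Fay            1
Gus            2
Sara           2
Yui            1
add column credits_x4 = t['credits'] * 4:
         credits  credits_x4
student                     
Ben            1           4
Cal            3          12
Dana           2           8
Fay            1           4
Gus            2           8
Sara           2           8
Yui            1           4
Then the value at row 'Sara', column 'credits_x4': 8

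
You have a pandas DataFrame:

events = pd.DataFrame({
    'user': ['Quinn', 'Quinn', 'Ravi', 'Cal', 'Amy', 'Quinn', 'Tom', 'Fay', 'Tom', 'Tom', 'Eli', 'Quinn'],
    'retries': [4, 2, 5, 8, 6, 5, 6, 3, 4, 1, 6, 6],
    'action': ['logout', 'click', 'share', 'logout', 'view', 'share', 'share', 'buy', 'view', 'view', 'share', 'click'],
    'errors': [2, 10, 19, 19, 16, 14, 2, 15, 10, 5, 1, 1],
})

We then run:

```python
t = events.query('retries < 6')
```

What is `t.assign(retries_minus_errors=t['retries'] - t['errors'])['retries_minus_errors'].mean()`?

filter rows where retries < 6:
    user  retries  action  errors
0  Quinn        4  logout       2
1  Quinn        2   click      10
2   Ravi        5   share      19
5  Quinn        5   share      14
7    Fay        3     buy      15
8    Tom        4    view      10
9    Tom        1    view       5
add column retries_minus_errors = t['retries'] - t['errors']:
    user  retries  action  errors  retries_minus_errors
0  Quinn        4  logout       2                     2
1  Quinn        2   click      10                    -8
2   Ravi        5   share      19                   -14
5  Quinn        5   share      14                    -9
7    Fay        3     buy      15                   -12
8    Tom        4    view      10                    -6
9    Tom        1    view       5                    -4
So mean() = -7.28571428571.

-7.28571428571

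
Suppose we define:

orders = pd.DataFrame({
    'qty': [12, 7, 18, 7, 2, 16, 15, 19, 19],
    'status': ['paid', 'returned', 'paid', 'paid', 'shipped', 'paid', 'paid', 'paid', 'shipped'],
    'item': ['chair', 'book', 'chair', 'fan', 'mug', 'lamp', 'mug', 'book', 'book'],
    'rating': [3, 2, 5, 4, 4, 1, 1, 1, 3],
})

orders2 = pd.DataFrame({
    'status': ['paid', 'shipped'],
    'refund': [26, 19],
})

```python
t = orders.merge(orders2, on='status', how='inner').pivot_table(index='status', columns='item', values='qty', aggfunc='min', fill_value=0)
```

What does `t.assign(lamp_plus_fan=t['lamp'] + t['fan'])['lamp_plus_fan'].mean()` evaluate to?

11.5

merge on 'status' (how='inner') → 8 rows:
   qty   status   item  rating  refund
0   12     paid  chair       3      26
1   18     paid  chair       5      26
2    7     paid    fan       4      26
3    2  shipped    mug       4      19
4   16     paid   lamp       1      26
5   15     paid    mug       1      26
6   19     paid   book       1      26
7   19  shipped   book       3      19
pivot: rows=status, cols=item, min(qty):
item     book  chair  fan  lamp  mug
status                              
paid       19     12    7    16   15
shipped    19      0    0     0    2
add column lamp_plus_fan = t['lamp'] + t['fan']:
item     book  chair  fan  lamp  mug  lamp_plus_fan
status                                             
paid       19     12    7    16   15             23
shipped    19      0    0     0    2              0
Hence 11.5.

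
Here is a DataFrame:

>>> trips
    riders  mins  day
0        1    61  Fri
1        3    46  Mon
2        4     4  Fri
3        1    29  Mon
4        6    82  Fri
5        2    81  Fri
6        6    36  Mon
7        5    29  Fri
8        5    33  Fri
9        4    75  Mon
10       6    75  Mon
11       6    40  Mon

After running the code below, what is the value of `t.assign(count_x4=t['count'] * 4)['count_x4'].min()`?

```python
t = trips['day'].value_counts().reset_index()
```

value_counts of day:
day
Fri    6
Mon    6
Name: count, dtype: int64
reset_index():
   day  count
0  Fri      6
1  Mon      6
add column count_x4 = t['count'] * 4:
   day  count  count_x4
0  Fri      6        24
1  Mon      6        24

24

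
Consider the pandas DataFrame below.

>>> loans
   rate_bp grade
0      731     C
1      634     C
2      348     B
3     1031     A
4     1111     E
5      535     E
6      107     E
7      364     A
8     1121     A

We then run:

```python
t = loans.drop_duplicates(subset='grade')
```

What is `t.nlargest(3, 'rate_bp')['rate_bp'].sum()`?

drop duplicate grade (keep=first):
   rate_bp grade
0      731     C
2      348     B
3     1031     A
4     1111     E
take 3 rows with largest rate_bp:
   rate_bp grade
4     1111     E
3     1031     A
0      731     C
The sum of column 'rate_bp' is 2873.

2873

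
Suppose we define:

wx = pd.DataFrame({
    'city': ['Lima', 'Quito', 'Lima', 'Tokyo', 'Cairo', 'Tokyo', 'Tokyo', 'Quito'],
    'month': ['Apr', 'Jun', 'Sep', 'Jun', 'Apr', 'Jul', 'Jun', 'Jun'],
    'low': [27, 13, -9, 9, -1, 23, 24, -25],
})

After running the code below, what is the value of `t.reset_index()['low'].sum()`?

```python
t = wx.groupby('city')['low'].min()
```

group by city, min of low:
city
Cairo    -1
Lima     -9
Quito   -25
Tokyo     9
Name: low, dtype: int64
reset_index():
    city  low
0  Cairo   -1
1   Lima   -9
2  Quito  -25
3  Tokyo    9
Taking the sum of column 'low' gives -26.

-26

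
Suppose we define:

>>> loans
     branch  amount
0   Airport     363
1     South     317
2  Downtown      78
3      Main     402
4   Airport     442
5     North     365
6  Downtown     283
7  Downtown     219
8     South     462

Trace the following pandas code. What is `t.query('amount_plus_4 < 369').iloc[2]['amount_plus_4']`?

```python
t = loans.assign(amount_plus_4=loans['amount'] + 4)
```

add column amount_plus_4 = loans['amount'] + 4:
     branch  amount  amount_plus_4
0   Airport     363            367
1     South     317            321
2  Downtown      78             82
3      Main     402            406
4   Airport     442            446
5     North     365            369
6  Downtown     283            287
7  Downtown     219            223
8     South     462            466
filter rows where amount_plus_4 < 369:
     branch  amount  amount_plus_4
0   Airport     363            367
1     South     317            321
2  Downtown      78             82
6  Downtown     283            287
7  Downtown     219            223
The value at position 2, column 'amount_plus_4' is 82.

82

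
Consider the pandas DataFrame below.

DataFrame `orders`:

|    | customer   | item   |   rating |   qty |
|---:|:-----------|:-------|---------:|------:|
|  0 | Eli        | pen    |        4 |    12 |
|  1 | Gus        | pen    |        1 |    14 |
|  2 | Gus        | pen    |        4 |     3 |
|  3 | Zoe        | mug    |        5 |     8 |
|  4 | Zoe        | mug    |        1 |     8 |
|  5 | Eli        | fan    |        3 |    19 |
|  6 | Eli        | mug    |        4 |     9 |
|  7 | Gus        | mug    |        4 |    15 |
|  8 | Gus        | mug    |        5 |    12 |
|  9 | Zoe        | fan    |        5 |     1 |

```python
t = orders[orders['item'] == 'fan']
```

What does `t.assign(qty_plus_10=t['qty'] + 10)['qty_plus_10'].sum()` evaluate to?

40

filter rows where item == 'fan':
  customer item  rating  qty
5      Eli  fan       3   19
9      Zoe  fan       5    1
add column qty_plus_10 = t['qty'] + 10:
  customer item  rating  qty  qty_plus_10
5      Eli  fan       3   19           29
9      Zoe  fan       5    1           11
Taking the sum of column 'qty_plus_10' gives 40.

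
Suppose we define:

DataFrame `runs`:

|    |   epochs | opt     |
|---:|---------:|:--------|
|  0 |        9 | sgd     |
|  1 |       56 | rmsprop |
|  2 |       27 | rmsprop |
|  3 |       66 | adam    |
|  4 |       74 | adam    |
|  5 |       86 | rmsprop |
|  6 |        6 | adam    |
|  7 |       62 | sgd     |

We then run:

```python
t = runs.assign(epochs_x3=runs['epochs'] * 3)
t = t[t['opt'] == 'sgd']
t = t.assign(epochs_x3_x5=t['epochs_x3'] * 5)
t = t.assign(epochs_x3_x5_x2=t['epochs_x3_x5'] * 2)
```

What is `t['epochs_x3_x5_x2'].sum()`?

2130

add column epochs_x3 = runs['epochs'] * 3:
   epochs      opt  epochs_x3
0       9      sgd         27
1      56  rmsprop        168
2      27  rmsprop         81
3      66     adam        198
4      74     adam        222
5      86  rmsprop        258
6       6     adam         18
7      62      sgd        186
filter rows where opt == 'sgd':
   epochs  opt  epochs_x3
0       9  sgd         27
7      62  sgd        186
add column epochs_x3_x5 = t['epochs_x3'] * 5:
   epochs  opt  epochs_x3  epochs_x3_x5
0       9  sgd         27           135
7      62  sgd        186           930
add column epochs_x3_x5_x2 = t['epochs_x3_x5'] * 2:
   epochs  opt  epochs_x3  epochs_x3_x5  epochs_x3_x5_x2
0       9  sgd         27           135              270
7      62  sgd        186           930             1860
Then the sum of column 'epochs_x3_x5_x2': 2130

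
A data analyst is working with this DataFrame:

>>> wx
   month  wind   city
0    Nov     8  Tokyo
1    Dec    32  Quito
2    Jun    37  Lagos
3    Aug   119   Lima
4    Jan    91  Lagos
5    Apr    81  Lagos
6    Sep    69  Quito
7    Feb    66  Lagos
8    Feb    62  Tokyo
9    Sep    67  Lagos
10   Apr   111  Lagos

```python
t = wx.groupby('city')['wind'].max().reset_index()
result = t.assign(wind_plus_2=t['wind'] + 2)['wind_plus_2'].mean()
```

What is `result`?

group by city, max of wind:
city
Lagos    111
Lima     119
Quito     69
Tokyo     62
Name: wind, dtype: int64
reset_index():
    city  wind
0  Lagos   111
1   Lima   119
2  Quito    69
3  Tokyo    62
add column wind_plus_2 = t['wind'] + 2:
    city  wind  wind_plus_2
0  Lagos   111          113
1   Lima   119          121
2  Quito    69           71
3  Tokyo    62           64
mean of column 'wind_plus_2' → 92.25

92.25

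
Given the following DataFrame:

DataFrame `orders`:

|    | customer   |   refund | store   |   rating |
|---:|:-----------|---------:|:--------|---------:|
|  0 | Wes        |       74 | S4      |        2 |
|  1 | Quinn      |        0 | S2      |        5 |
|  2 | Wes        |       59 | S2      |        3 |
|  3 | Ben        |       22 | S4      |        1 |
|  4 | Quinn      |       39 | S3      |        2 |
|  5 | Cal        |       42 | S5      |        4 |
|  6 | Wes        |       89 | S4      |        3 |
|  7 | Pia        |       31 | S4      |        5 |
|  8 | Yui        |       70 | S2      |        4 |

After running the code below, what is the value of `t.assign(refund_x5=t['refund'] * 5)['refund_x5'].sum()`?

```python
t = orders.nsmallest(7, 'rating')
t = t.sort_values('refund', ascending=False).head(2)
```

815

take 7 rows with smallest rating:
  customer  refund store  rating
3      Ben      22    S4       1
0      Wes      74    S4       2
4    Quinn      39    S3       2
2      Wes      59    S2       3
6      Wes      89    S4       3
5      Cal      42    S5       4
8      Yui      70    S2       4
sort by refund descending:
  customer  refund store  rating
6      Wes      89    S4       3
0      Wes      74    S4       2
8      Yui      70    S2       4
2      Wes      59    S2       3
5      Cal      42    S5       4
4    Quinn      39    S3       2
3      Ben      22    S4       1
take first 2 rows:
  customer  refund store  rating
6      Wes      89    S4       3
0      Wes      74    S4       2
add column refund_x5 = t['refund'] * 5:
  customer  refund store  rating  refund_x5
6      Wes      89    S4       3        445
0      Wes      74    S4       2        370
Taking the sum of column 'refund_x5' gives 815.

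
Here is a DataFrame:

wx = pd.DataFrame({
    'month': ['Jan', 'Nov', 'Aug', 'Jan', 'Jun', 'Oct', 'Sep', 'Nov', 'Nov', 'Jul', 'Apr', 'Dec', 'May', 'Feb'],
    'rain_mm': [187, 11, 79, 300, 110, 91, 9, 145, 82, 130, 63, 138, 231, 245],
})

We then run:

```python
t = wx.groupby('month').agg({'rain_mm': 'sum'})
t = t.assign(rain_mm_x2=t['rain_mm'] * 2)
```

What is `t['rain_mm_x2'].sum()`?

group by month, sum of rain_mm:
       rain_mm
month         
Apr         63
Aug         79
Dec        138
Feb        245
Jan        487
Jul        130
Jun        110
May        231
Nov        238
Oct         91
Sep          9
add column rain_mm_x2 = t['rain_mm'] * 2:
       rain_mm  rain_mm_x2
month                     
Apr         63         126
Aug         79         158
Dec        138         276
Feb        245         490
Jan        487         974
Jul        130         260
Jun        110         220
May        231         462
Nov        238         476
Oct         91         182
Sep          9          18
sum of column 'rain_mm_x2' → 3642

3642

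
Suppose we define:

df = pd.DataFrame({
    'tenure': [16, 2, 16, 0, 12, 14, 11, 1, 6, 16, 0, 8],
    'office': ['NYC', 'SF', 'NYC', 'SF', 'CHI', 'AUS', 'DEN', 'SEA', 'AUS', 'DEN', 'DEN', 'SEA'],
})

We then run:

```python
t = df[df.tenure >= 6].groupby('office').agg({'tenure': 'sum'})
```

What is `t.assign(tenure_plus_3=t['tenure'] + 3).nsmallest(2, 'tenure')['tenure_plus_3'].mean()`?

13.0

filter rows where tenure >= 6:
    tenure office
0       16    NYC
2       16    NYC
4       12    CHI
5       14    AUS
6       11    DEN
8        6    AUS
9       16    DEN
11       8    SEA
group by office, sum of tenure:
        tenure
office        
AUS         20
CHI         12
DEN         27
NYC         32
SEA          8
add column tenure_plus_3 = t['tenure'] + 3:
        tenure  tenure_plus_3
office                       
AUS         20             23
CHI         12             15
DEN         27             30
NYC         32             35
SEA          8             11
take 2 rows with smallest tenure:
        tenure  tenure_plus_3
office                       
SEA          8             11
CHI         12             15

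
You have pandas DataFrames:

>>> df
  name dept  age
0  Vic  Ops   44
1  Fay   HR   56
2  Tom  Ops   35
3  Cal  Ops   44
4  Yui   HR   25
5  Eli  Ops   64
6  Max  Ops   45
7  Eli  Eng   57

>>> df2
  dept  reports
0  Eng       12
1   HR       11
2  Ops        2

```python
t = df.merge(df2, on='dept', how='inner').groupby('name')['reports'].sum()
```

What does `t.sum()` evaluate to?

44

merge on 'dept' (how='inner') → 8 rows:
  name dept  age  reports
0  Vic  Ops   44        2
1  Fay   HR   56       11
2  Tom  Ops   35        2
3  Cal  Ops   44        2
4  Yui   HR   25       11
5  Eli  Ops   64        2
6  Max  Ops   45        2
7  Eli  Eng   57       12
group by name, sum of reports:
name
Cal     2
Eli    14
Fay    11
Max     2
Tom     2
Vic     2
Yui    11
Name: reports, dtype: int64
sum of the resulting series → 44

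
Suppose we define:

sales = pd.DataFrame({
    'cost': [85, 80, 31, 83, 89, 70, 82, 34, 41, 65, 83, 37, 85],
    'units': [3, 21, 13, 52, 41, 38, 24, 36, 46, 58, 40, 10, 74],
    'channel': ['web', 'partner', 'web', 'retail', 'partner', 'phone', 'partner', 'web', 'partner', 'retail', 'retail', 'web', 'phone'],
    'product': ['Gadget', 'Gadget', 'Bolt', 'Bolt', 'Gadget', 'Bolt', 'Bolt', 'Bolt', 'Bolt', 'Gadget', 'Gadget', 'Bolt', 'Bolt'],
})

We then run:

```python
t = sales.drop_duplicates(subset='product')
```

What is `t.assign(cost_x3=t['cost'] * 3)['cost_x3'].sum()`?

348

drop duplicate product (keep=first):
   cost  units channel product
0    85      3     web  Gadget
2    31     13     web    Bolt
add column cost_x3 = t['cost'] * 3:
   cost  units channel product  cost_x3
0    85      3     web  Gadget      255
2    31     13     web    Bolt       93
Then the sum of column 'cost_x3': 348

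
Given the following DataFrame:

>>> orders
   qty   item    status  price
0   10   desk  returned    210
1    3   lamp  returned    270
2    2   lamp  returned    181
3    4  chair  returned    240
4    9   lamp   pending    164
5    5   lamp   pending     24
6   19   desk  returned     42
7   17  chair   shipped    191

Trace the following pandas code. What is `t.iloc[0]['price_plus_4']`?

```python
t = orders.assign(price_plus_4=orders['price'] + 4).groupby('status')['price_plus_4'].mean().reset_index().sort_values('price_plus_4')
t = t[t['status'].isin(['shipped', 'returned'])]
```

192.6

add column price_plus_4 = orders['price'] + 4:
   qty   item    status  price  price_plus_4
0   10   desk  returned    210           214
1    3   lamp  returned    270           274
2    2   lamp  returned    181           185
3    4  chair  returned    240           244
4    9   lamp   pending    164           168
5    5   lamp   pending     24            28
6   19   desk  returned     42            46
7   17  chair   shipped    191           195
group by status, mean of price_plus_4:
status
pending      98.0
returned    192.6
shipped     195.0
Name: price_plus_4, dtype: float64
reset_index():
     status  price_plus_4
0   pending          98.0
1  returned         192.6
2   shipped         195.0
sort by price_plus_4:
     status  price_plus_4
0   pending          98.0
1  returned         192.6
2   shipped         195.0
filter rows where status in ['shipped', 'returned']:
     status  price_plus_4
1  returned         192.6
2   shipped         195.0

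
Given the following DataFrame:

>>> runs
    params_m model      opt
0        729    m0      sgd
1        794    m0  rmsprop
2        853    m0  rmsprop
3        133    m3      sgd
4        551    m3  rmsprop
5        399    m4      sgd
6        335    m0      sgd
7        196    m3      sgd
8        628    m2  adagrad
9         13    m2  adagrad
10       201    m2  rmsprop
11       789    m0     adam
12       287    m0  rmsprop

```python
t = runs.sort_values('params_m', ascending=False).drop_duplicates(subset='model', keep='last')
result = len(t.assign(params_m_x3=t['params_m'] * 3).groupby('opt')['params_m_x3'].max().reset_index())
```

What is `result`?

3

sort by params_m descending:
    params_m model      opt
2        853    m0  rmsprop
1        794    m0  rmsprop
11       789    m0     adam
0        729    m0      sgd
8        628    m2  adagrad
4        551    m3  rmsprop
5        399    m4      sgd
6        335    m0      sgd
12       287    m0  rmsprop
10       201    m2  rmsprop
7        196    m3      sgd
3        133    m3      sgd
9         13    m2  adagrad
drop duplicate model (keep=last):
    params_m model      opt
5        399    m4      sgd
12       287    m0  rmsprop
3        133    m3      sgd
9         13    m2  adagrad
add column params_m_x3 = t['params_m'] * 3:
    params_m model      opt  params_m_x3
5        399    m4      sgd         1197
12       287    m0  rmsprop          861
3        133    m3      sgd          399
9         13    m2  adagrad           39
group by opt, max of params_m_x3:
opt
adagrad      39
rmsprop     861
sgd        1197
Name: params_m_x3, dtype: int64
reset_index():
       opt  params_m_x3
0  adagrad           39
1  rmsprop          861
2      sgd         1197
The number of rows is 3.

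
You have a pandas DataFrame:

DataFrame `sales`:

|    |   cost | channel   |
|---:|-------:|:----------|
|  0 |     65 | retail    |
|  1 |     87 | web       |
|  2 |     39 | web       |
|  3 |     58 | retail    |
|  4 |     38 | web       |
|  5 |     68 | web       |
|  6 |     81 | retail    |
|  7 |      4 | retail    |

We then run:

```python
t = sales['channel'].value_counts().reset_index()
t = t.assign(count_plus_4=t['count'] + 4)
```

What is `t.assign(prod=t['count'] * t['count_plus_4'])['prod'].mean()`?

value_counts of channel:
channel
retail    4
web       4
Name: count, dtype: int64
reset_index():
  channel  count
0  retail      4
1     web      4
add column count_plus_4 = t['count'] + 4:
  channel  count  count_plus_4
0  retail      4             8
1     web      4             8
add column prod = t['count'] * t['count_plus_4']:
  channel  count  count_plus_4  prod
0  retail      4             8    32
1     web      4             8    32
Hence 32.0.

32.0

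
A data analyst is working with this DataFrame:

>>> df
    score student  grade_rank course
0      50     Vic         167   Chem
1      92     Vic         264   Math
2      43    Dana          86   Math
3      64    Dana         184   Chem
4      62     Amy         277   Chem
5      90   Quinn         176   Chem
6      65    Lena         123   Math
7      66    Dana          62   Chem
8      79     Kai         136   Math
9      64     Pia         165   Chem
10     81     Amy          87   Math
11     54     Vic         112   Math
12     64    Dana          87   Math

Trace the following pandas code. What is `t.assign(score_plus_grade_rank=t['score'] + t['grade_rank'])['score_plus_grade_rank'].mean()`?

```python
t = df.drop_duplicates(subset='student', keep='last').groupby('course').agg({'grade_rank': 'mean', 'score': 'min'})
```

drop duplicate student (keep=last):
    score student  grade_rank course
5      90   Quinn         176   Chem
6      65    Lena         123   Math
8      79     Kai         136   Math
9      64     Pia         165   Chem
10     81     Amy          87   Math
11     54     Vic         112   Math
12     64    Dana          87   Math
group by course: mean(grade_rank), min(score):
        grade_rank  score
course                   
Chem         170.5     64
Math         109.0     54
add column score_plus_grade_rank = t['score'] + t['grade_rank']:
        grade_rank  score  score_plus_grade_rank
course                                          
Chem         170.5     64                  234.5
Math         109.0     54                  163.0
Finally, mean of column 'score_plus_grade_rank' = 198.75.

198.75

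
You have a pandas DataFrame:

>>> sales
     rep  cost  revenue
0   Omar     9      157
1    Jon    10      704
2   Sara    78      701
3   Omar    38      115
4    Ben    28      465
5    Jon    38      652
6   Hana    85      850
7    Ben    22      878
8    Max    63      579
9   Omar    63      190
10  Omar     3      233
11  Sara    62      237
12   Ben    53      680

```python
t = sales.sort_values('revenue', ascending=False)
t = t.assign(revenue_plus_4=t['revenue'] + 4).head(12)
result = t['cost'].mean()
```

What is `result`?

42.8333333333

sort by revenue descending:
     rep  cost  revenue
7    Ben    22      878
6   Hana    85      850
1    Jon    10      704
2   Sara    78      701
12   Ben    53      680
5    Jon    38      652
8    Max    63      579
4    Ben    28      465
11  Sara    62      237
10  Omar     3      233
9   Omar    63      190
0   Omar     9      157
3   Omar    38      115
add column revenue_plus_4 = t['revenue'] + 4:
     rep  cost  revenue  revenue_plus_4
7    Ben    22      878             882
6   Hana    85      850             854
1    Jon    10      704             708
2   Sara    78      701             705
12   Ben    53      680             684
5    Jon    38      652             656
8    Max    63      579             583
4    Ben    28      465             469
11  Sara    62      237             241
10  Omar     3      233             237
9   Omar    63      190             194
0   Omar     9      157             161
3   Omar    38      115             119
take first 12 rows:
     rep  cost  revenue  revenue_plus_4
7    Ben    22      878             882
6   Hana    85      850             854
1    Jon    10      704             708
2   Sara    78      701             705
12   Ben    53      680             684
5    Jon    38      652             656
8    Max    63      579             583
4    Ben    28      465             469
11  Sara    62      237             241
10  Omar     3      233             237
9   Omar    63      190             194
0   Omar     9      157             161
Taking the mean of column 'cost' gives 42.8333333333.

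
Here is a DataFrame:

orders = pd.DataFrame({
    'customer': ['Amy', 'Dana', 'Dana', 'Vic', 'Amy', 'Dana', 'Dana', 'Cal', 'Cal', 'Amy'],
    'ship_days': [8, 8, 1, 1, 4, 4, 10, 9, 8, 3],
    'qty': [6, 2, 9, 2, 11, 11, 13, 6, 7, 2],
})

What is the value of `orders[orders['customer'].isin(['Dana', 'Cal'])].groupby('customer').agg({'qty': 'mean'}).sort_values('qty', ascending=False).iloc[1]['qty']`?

filter rows where customer in ['Dana', 'Cal']:
  customer  ship_days  qty
1     Dana          8    2
2     Dana          1    9
5     Dana          4   11
6     Dana         10   13
7      Cal          9    6
8      Cal          8    7
group by customer, mean of qty:
           qty
customer      
Cal       6.50
Dana      8.75
sort by qty descending:
           qty
customer      
Dana      8.75
Cal       6.50
Hence 6.5.

6.5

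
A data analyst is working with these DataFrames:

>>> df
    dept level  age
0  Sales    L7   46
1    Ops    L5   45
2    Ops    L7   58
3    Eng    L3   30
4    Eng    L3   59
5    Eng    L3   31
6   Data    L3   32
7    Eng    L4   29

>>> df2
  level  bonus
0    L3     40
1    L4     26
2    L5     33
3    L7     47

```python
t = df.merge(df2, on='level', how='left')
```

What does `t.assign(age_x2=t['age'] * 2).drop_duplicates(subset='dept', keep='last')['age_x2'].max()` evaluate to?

116

merge on 'level' (how='left') → 8 rows:
    dept level  age  bonus
0  Sales    L7   46     47
1    Ops    L5   45     33
2    Ops    L7   58     47
3    Eng    L3   30     40
4    Eng    L3   59     40
5    Eng    L3   31     40
6   Data    L3   32     40
7    Eng    L4   29     26
add column age_x2 = t['age'] * 2:
    dept level  age  bonus  age_x2
0  Sales    L7   46     47      92
1    Ops    L5   45     33      90
2    Ops    L7   58     47     116
3    Eng    L3   30     40      60
4    Eng    L3   59     40     118
5    Eng    L3   31     40      62
6   Data    L3   32     40      64
7    Eng    L4   29     26      58
drop duplicate dept (keep=last):
    dept level  age  bonus  age_x2
0  Sales    L7   46     47      92
2    Ops    L7   58     47     116
6   Data    L3   32     40      64
7    Eng    L4   29     26      58
Then the max of column 'age_x2': 116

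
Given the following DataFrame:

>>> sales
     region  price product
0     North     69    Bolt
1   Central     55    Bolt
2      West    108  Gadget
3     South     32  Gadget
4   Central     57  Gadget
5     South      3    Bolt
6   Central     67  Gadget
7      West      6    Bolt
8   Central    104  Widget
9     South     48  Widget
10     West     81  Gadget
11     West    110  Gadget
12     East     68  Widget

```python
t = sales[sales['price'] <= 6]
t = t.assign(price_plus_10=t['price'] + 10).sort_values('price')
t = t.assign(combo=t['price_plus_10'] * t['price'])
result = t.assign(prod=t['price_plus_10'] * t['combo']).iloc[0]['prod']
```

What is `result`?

filter rows where price <= 6:
  region  price product
5  South      3    Bolt
7   West      6    Bolt
add column price_plus_10 = t['price'] + 10:
  region  price product  price_plus_10
5  South      3    Bolt             13
7   West      6    Bolt             16
sort by price:
  region  price product  price_plus_10
5  South      3    Bolt             13
7   West      6    Bolt             16
add column combo = t['price_plus_10'] * t['price']:
  region  price product  price_plus_10  combo
5  South      3    Bolt             13     39
7   West      6    Bolt             16     96
add column prod = t['price_plus_10'] * t['combo']:
  region  price product  price_plus_10  combo  prod
5  South      3    Bolt             13     39   507
7   West      6    Bolt             16     96  1536

507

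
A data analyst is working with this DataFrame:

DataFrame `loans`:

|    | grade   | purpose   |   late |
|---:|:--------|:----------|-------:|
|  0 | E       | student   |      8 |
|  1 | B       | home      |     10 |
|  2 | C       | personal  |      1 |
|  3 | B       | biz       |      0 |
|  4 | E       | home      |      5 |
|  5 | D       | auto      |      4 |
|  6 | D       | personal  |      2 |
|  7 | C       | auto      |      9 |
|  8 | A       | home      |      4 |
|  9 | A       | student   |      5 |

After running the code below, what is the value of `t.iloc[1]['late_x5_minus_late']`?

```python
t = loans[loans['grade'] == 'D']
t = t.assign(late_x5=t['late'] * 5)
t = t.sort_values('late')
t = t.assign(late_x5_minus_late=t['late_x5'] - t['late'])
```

filter rows where grade == 'D':
  grade   purpose  late
5     D      auto     4
6     D  personal     2
add column late_x5 = t['late'] * 5:
  grade   purpose  late  late_x5
5     D      auto     4       20
6     D  personal     2       10
sort by late:
  grade   purpose  late  late_x5
6     D  personal     2       10
5     D      auto     4       20
add column late_x5_minus_late = t['late_x5'] - t['late']:
  grade   purpose  late  late_x5  late_x5_minus_late
6     D  personal     2       10                   8
5     D      auto     4       20                  16
So iloc[1]['late_x5_minus_late'] = 16.

16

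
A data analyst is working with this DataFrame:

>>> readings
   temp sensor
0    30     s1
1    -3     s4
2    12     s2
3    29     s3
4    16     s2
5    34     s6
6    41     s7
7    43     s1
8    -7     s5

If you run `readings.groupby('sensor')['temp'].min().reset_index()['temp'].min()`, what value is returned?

group by sensor, min of temp:
sensor
s1    30
s2    12
s3    29
s4    -3
s5    -7
s6    34
s7    41
Name: temp, dtype: int64
reset_index():
  sensor  temp
0     s1    30
1     s2    12
2     s3    29
3     s4    -3
4     s5    -7
5     s6    34
6     s7    41

-7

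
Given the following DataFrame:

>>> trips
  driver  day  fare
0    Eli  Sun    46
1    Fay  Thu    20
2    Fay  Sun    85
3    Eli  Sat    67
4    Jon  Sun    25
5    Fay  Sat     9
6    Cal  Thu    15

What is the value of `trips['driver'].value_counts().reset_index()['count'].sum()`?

value_counts of driver:
driver
Fay    3
Eli    2
Jon    1
Cal    1
Name: count, dtype: int64
reset_index():
  driver  count
0    Fay      3
1    Eli      2
2    Jon      1
3    Cal      1
Reading off the sum of column 'count', we get 7.

7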